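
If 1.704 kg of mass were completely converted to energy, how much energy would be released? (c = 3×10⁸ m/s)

Using E = mc²:
c² = (3×10⁸)² = 9×10¹⁶ m²/s²
E = 1.704 × 9×10¹⁶ = 1.534×10¹⁷ J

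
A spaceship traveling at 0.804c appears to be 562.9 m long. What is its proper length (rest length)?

Contracted length L = 562.9 m
γ = 1/√(1 - 0.804²) = 1.6817
L₀ = γL = 1.6817 × 562.9 = 946.6 m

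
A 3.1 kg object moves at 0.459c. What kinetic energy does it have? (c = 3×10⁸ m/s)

γ = 1/√(1 - 0.459²) = 1.12557
γ - 1 = 0.12557
KE = (γ-1)mc² = 0.12557 × 3.1 × (3×10⁸)² = 3.503×10¹⁶ J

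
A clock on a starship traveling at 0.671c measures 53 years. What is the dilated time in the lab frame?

Proper time Δt₀ = 53 years
γ = 1/√(1 - 0.671²) = 1.3487
Δt = γΔt₀ = 1.3487 × 53 = 71.48 years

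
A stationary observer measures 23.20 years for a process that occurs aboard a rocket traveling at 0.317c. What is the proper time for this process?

Dilated time Δt = 23.20 years
γ = 1/√(1 - 0.317²) = 1.0544
Δt₀ = Δt/γ = 23.20/1.0544 = 22.00 years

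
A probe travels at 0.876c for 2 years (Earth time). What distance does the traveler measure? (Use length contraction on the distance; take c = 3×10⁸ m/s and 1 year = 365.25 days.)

Earth distance: d = v × t = 0.876c × 2 yr = 1.6587×10¹⁶ m
γ = 2.0734
d' = d/γ = 1.6587×10¹⁶/2.0734 = 8.000×10¹⁵ m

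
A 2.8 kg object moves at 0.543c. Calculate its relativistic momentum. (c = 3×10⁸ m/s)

γ = 1/√(1 - 0.543²) = 1.191
v = 0.543 × 3×10⁸ = 1.629×10⁸ m/s
p = γmv = 1.191 × 2.8 × 1.629×10⁸ = 5.432×10⁸ kg·m/s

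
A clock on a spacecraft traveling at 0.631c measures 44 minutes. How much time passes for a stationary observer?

Proper time Δt₀ = 44 minutes
γ = 1/√(1 - 0.631²) = 1.289
Δt = γΔt₀ = 1.289 × 44 = 56.72 minutes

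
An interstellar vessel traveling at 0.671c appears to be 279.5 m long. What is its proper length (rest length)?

Contracted length L = 279.5 m
γ = 1/√(1 - 0.671²) = 1.349
L₀ = γL = 1.349 × 279.5 = 377.0 m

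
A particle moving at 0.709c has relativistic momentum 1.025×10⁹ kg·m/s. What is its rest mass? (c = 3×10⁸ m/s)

γ = 1/√(1 - 0.709²) = 1.418
v = 0.709 × 3×10⁸ = 2.127×10⁸ m/s
m = p/(γv) = 1.025×10⁹/(1.418 × 2.127×10⁸) = 3.398 kg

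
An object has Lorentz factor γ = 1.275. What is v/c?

From γ = 1/√(1 - v²/c²):
1/γ² = 1/1.275² = 0.6151
v²/c² = 1 - 0.6151 = 0.3849
v/c = √(0.3849) = 0.6204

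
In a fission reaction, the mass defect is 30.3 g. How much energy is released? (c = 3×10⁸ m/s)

Convert mass defect: Δm = 30.3 g = 0.0303 kg
E = Δm·c² = 0.0303 × (3×10⁸)²
= 0.0303 × 9×10¹⁶ = 2.727×10¹⁵ J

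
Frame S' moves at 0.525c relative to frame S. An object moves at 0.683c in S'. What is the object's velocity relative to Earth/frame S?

u = (u' + v)/(1 + u'v/c²)
Numerator: 0.683 + 0.525 = 1.208
Denominator: 1 + 0.358575 = 1.358575
u = 1.208/1.358575 = 0.8892c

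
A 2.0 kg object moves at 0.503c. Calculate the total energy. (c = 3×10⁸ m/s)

γ = 1/√(1 - 0.503²) = 1.157
mc² = 2.0 × (3×10⁸)² = 1.800×10¹⁷ J
E = γmc² = 1.157 × 1.800×10¹⁷ = 2.083×10¹⁷ J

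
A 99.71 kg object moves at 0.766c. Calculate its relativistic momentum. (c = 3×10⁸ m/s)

γ = 1/√(1 - 0.766²) = 1.5556
v = 0.766 × 3×10⁸ = 2.298×10⁸ m/s
p = γmv = 1.5556 × 99.71 × 2.298×10⁸ = 3.564×10¹⁰ kg·m/s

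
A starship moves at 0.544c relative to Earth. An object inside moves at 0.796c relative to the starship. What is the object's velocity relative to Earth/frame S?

u = (u' + v)/(1 + u'v/c²)
Numerator: 0.796 + 0.544 = 1.34
Denominator: 1 + 0.433024 = 1.433024
u = 1.34/1.433024 = 0.9351c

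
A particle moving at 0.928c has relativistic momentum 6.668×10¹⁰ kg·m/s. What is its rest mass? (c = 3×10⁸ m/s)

γ = 1/√(1 - 0.928²) = 2.684
v = 0.928 × 3×10⁸ = 2.784×10⁸ m/s
m = p/(γv) = 6.668×10¹⁰/(2.684 × 2.784×10⁸) = 89.24 kg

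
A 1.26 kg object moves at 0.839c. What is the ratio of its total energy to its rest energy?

E = γmc², E₀ = mc²
E/E₀ = γ = 1/√(1 - 0.839²) = 1.838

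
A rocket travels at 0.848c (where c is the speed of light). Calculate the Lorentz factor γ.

v/c = 0.848, so (v/c)² = 0.719104
1 - (v/c)² = 0.280896
γ = 1/√(0.280896) = 1.887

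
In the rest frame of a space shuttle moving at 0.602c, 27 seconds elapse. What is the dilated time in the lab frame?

Proper time Δt₀ = 27 seconds
γ = 1/√(1 - 0.602²) = 1.2524
Δt = γΔt₀ = 1.2524 × 27 = 33.81 seconds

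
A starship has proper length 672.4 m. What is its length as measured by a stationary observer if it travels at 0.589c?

Proper length L₀ = 672.4 m
γ = 1/√(1 - 0.589²) = 1.2374
L = L₀/γ = 672.4/1.2374 = 543.4 m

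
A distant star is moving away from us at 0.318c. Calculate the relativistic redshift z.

β = 0.318
(1+β)/(1-β) = 1.318/0.682 = 1.9326
√(1.9326) = 1.3902
z = 1.3902 - 1 = 0.3902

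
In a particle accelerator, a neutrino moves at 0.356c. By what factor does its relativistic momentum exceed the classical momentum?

p_rel = γmv, p_class = mv
Ratio = γ = 1/√(1 - 0.356²)
= 1/√(0.873264) = 1.070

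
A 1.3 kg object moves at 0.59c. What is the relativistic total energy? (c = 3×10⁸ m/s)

γ = 1/√(1 - 0.59²) = 1.2385
mc² = 1.3 × (3×10⁸)² = 1.170×10¹⁷ J
E = γmc² = 1.2385 × 1.170×10¹⁷ = 1.449×10¹⁷ J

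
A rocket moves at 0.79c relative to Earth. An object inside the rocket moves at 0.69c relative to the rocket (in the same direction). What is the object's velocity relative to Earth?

u = (u' + v)/(1 + u'v/c²)
Numerator: 0.69 + 0.79 = 1.48
Denominator: 1 + 0.5451 = 1.5451
u = 1.48/1.5451 = 0.9579c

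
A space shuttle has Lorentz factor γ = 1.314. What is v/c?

From γ = 1/√(1 - v²/c²):
1/γ² = 1/1.314² = 0.5792
v²/c² = 1 - 0.5792 = 0.4208
v/c = √(0.4208) = 0.6487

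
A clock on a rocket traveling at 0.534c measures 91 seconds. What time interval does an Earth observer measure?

Proper time Δt₀ = 91 seconds
γ = 1/√(1 - 0.534²) = 1.1828
Δt = γΔt₀ = 1.1828 × 91 = 107.6 seconds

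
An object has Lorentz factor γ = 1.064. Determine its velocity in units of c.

From γ = 1/√(1 - v²/c²):
1/γ² = 1/1.064² = 0.8833
v²/c² = 1 - 0.8833 = 0.1167
v/c = √(0.1167) = 0.3416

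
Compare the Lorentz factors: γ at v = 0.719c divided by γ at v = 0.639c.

γ₁ = 1/√(1 - 0.719²) = 1.439
γ₂ = 1/√(1 - 0.639²) = 1.300
γ₁/γ₂ = 1.439/1.300 = 1.107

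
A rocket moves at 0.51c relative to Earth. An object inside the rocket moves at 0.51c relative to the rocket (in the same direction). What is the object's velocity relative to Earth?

u = (u' + v)/(1 + u'v/c²)
Numerator: 0.51 + 0.51 = 1.02
Denominator: 1 + 0.2601 = 1.2601
u = 1.02/1.2601 = 0.8095c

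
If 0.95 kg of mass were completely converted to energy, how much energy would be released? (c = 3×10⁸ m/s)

Using E = mc²:
c² = (3×10⁸)² = 9×10¹⁶ m²/s²
E = 0.95 × 9×10¹⁶ = 8.550×10¹⁶ J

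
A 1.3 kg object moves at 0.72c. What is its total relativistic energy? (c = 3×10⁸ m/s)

γ = 1/√(1 - 0.72²) = 1.441
mc² = 1.3 × (3×10⁸)² = 1.170×10¹⁷ J
E = γmc² = 1.441 × 1.170×10¹⁷ = 1.686×10¹⁷ J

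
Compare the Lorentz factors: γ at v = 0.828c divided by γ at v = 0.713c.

γ₁ = 1/√(1 - 0.828²) = 1.783
γ₂ = 1/√(1 - 0.713²) = 1.426
γ₁/γ₂ = 1.783/1.426 = 1.250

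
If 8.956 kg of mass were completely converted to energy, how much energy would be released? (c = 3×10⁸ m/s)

Using E = mc²:
c² = (3×10⁸)² = 9×10¹⁶ m²/s²
E = 8.956 × 9×10¹⁶ = 8.060×10¹⁷ J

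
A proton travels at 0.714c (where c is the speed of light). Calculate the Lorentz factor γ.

v/c = 0.714, so (v/c)² = 0.509796
1 - (v/c)² = 0.490204
γ = 1/√(0.490204) = 1.428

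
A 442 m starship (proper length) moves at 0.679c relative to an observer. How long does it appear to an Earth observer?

Proper length L₀ = 442 m
γ = 1/√(1 - 0.679²) = 1.362
L = L₀/γ = 442/1.362 = 324.5 m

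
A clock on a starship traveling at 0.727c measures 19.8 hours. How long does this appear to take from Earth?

Proper time Δt₀ = 19.8 hours
γ = 1/√(1 - 0.727²) = 1.4564
Δt = γΔt₀ = 1.4564 × 19.8 = 28.84 hours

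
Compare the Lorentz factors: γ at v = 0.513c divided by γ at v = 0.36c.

γ₁ = 1/√(1 - 0.513²) = 1.165
γ₂ = 1/√(1 - 0.36²) = 1.072
γ₁/γ₂ = 1.165/1.072 = 1.087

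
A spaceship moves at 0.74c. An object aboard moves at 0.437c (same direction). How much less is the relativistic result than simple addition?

Classical: u' + v = 0.437 + 0.74 = 1.177c
Relativistic: u = (0.437 + 0.74)/(1 + 0.32338) = 1.177/1.32338 = 0.8894c
Difference: 1.177 - 0.8894 = 0.2876c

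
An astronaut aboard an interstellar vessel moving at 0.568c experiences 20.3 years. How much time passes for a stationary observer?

Proper time Δt₀ = 20.3 years
γ = 1/√(1 - 0.568²) = 1.215025
Δt = γΔt₀ = 1.215025 × 20.3 = 24.67 years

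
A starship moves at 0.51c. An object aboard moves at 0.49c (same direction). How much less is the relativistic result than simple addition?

Classical: u' + v = 0.49 + 0.51 = 1c
Relativistic: u = (0.49 + 0.51)/(1 + 0.2499) = 1/1.2499 = 0.8001c
Difference: 1 - 0.8001 = 0.1999c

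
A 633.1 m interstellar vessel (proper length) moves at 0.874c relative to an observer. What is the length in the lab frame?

Proper length L₀ = 633.1 m
γ = 1/√(1 - 0.874²) = 2.058
L = L₀/γ = 633.1/2.058 = 307.6 m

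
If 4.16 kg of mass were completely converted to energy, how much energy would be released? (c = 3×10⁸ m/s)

Using E = mc²:
c² = (3×10⁸)² = 9×10¹⁶ m²/s²
E = 4.16 × 9×10¹⁶ = 3.744×10¹⁷ J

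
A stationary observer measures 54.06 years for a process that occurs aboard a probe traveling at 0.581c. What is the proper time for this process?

Dilated time Δt = 54.06 years
γ = 1/√(1 - 0.581²) = 1.2286
Δt₀ = Δt/γ = 54.06/1.2286 = 44.00 years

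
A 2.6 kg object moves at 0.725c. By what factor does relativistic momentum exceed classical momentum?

p_rel = γmv, p_class = mv
Ratio = γ = 1/√(1 - 0.725²) = 1.452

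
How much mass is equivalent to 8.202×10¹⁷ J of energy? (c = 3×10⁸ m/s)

From E = mc², we get m = E/c²
c² = (3×10⁸)² = 9×10¹⁶ m²/s²
m = 8.202×10¹⁷ / 9×10¹⁶ = 9.113 kg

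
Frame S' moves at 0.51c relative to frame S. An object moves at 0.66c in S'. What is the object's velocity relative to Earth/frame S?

u = (u' + v)/(1 + u'v/c²)
Numerator: 0.66 + 0.51 = 1.17
Denominator: 1 + 0.3366 = 1.3366
u = 1.17/1.3366 = 0.8754c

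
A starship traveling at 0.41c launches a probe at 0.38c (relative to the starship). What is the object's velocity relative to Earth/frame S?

u = (u' + v)/(1 + u'v/c²)
Numerator: 0.38 + 0.41 = 0.79
Denominator: 1 + 0.1558 = 1.1558
u = 0.79/1.1558 = 0.6835c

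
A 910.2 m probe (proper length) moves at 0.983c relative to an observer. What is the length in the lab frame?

Proper length L₀ = 910.2 m
γ = 1/√(1 - 0.983²) = 5.446
L = L₀/γ = 910.2/5.446 = 167.1 m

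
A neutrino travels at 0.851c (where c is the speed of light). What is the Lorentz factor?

v/c = 0.851, so (v/c)² = 0.724201
1 - (v/c)² = 0.275799
γ = 1/√(0.275799) = 1.904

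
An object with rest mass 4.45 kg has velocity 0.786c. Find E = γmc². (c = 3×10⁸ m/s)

γ = 1/√(1 - 0.786²) = 1.6175
mc² = 4.45 × (3×10⁸)² = 4.005×10¹⁷ J
E = γmc² = 1.6175 × 4.005×10¹⁷ = 6.478×10¹⁷ J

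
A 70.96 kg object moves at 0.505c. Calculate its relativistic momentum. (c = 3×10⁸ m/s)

γ = 1/√(1 - 0.505²) = 1.159
v = 0.505 × 3×10⁸ = 1.515×10⁸ m/s
p = γmv = 1.159 × 70.96 × 1.515×10⁸ = 1.246×10¹⁰ kg·m/s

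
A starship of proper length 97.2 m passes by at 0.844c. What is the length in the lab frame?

Proper length L₀ = 97.2 m
γ = 1/√(1 - 0.844²) = 1.8645
L = L₀/γ = 97.2/1.8645 = 52.13 m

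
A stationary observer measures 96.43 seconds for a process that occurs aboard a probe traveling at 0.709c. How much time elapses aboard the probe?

Dilated time Δt = 96.43 seconds
γ = 1/√(1 - 0.709²) = 1.418
Δt₀ = Δt/γ = 96.43/1.418 = 68.00 seconds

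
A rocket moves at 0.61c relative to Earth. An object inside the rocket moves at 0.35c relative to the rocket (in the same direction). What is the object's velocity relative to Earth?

u = (u' + v)/(1 + u'v/c²)
Numerator: 0.35 + 0.61 = 0.96
Denominator: 1 + 0.2135 = 1.2135
u = 0.96/1.2135 = 0.7911c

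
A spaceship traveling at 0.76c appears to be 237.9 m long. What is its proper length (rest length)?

Contracted length L = 237.9 m
γ = 1/√(1 - 0.76²) = 1.5386
L₀ = γL = 1.5386 × 237.9 = 366.0 m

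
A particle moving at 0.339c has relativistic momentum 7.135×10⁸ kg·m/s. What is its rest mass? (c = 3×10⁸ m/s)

γ = 1/√(1 - 0.339²) = 1.063
v = 0.339 × 3×10⁸ = 1.017×10⁸ m/s
m = p/(γv) = 7.135×10⁸/(1.063 × 1.017×10⁸) = 6.600 kg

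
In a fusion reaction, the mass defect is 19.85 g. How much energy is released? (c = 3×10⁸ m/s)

Convert mass defect: Δm = 19.85 g = 0.01985 kg
E = Δm·c² = 0.01985 × (3×10⁸)²
= 0.01985 × 9×10¹⁶ = 1.787×10¹⁵ J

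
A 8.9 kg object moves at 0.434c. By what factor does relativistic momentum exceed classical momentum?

p_rel = γmv, p_class = mv
Ratio = γ = 1/√(1 - 0.434²) = 1.110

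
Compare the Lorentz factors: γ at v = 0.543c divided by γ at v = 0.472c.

γ₁ = 1/√(1 - 0.543²) = 1.191
γ₂ = 1/√(1 - 0.472²) = 1.134
γ₁/γ₂ = 1.191/1.134 = 1.050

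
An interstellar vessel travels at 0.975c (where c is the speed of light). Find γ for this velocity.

v/c = 0.975, so (v/c)² = 0.950625
1 - (v/c)² = 0.049375
γ = 1/√(0.049375) = 4.500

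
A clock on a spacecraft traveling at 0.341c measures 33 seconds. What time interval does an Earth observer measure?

Proper time Δt₀ = 33 seconds
γ = 1/√(1 - 0.341²) = 1.06376
Δt = γΔt₀ = 1.06376 × 33 = 35.10 seconds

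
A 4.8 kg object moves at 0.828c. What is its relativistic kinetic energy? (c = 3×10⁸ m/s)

γ = 1/√(1 - 0.828²) = 1.7834
γ - 1 = 0.7834
KE = (γ-1)mc² = 0.7834 × 4.8 × (3×10⁸)² = 3.384×10¹⁷ J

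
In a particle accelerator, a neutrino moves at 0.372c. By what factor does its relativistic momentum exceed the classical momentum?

p_rel = γmv, p_class = mv
Ratio = γ = 1/√(1 - 0.372²)
= 1/√(0.861616) = 1.077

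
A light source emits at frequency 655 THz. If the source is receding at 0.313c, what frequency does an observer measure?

β = v/c = 0.313
(1-β)/(1+β) = 0.687/1.313 = 0.5232
Doppler factor = √(0.5232) = 0.7233
f_obs = 655 × 0.7233 = 473.8 THz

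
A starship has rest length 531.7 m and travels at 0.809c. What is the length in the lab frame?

Proper length L₀ = 531.7 m
γ = 1/√(1 - 0.809²) = 1.7012
L = L₀/γ = 531.7/1.7012 = 312.5 m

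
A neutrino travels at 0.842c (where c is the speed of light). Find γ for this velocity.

v/c = 0.842, so (v/c)² = 0.708964
1 - (v/c)² = 0.291036
γ = 1/√(0.291036) = 1.854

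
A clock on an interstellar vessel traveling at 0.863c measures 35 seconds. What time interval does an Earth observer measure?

Proper time Δt₀ = 35 seconds
γ = 1/√(1 - 0.863²) = 1.9794
Δt = γΔt₀ = 1.9794 × 35 = 69.28 seconds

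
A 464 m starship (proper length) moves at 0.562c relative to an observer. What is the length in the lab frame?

Proper length L₀ = 464 m
γ = 1/√(1 - 0.562²) = 1.209
L = L₀/γ = 464/1.209 = 383.8 m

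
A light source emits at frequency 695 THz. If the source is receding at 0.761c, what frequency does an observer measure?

β = v/c = 0.761
(1-β)/(1+β) = 0.239/1.761 = 0.1357
Doppler factor = √(0.1357) = 0.3684
f_obs = 695 × 0.3684 = 256.0 THz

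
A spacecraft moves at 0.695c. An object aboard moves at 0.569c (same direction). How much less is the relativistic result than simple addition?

Classical: u' + v = 0.569 + 0.695 = 1.264c
Relativistic: u = (0.569 + 0.695)/(1 + 0.395455) = 1.264/1.395455 = 0.9058c
Difference: 1.264 - 0.9058 = 0.3582c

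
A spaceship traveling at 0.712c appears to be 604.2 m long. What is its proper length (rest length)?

Contracted length L = 604.2 m
γ = 1/√(1 - 0.712²) = 1.42414
L₀ = γL = 1.42414 × 604.2 = 860.5 m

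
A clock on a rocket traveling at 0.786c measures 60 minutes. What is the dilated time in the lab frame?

Proper time Δt₀ = 60 minutes
γ = 1/√(1 - 0.786²) = 1.6175
Δt = γΔt₀ = 1.6175 × 60 = 97.05 minutes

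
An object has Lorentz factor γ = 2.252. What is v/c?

From γ = 1/√(1 - v²/c²):
1/γ² = 1/2.252² = 0.1972
v²/c² = 1 - 0.1972 = 0.8028
v/c = √(0.8028) = 0.8960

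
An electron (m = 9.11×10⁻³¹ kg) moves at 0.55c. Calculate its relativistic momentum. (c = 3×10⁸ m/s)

γ = 1/√(1 - 0.55²) = 1.1974
v = 0.55 × 3×10⁸ = 1.650×10⁸ m/s
p = γmv = 1.1974 × 9.11×10⁻³¹ × 1.650×10⁸ = 1.800×10⁻²² kg·m/s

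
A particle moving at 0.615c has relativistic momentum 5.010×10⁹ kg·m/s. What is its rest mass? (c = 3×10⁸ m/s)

γ = 1/√(1 - 0.615²) = 1.2682
v = 0.615 × 3×10⁸ = 1.845×10⁸ m/s
m = p/(γv) = 5.010×10⁹/(1.2682 × 1.845×10⁸) = 21.41 kg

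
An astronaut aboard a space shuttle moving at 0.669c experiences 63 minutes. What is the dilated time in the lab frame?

Proper time Δt₀ = 63 minutes
γ = 1/√(1 - 0.669²) = 1.3454
Δt = γΔt₀ = 1.3454 × 63 = 84.76 minutes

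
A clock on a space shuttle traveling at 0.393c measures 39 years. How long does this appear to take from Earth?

Proper time Δt₀ = 39 years
γ = 1/√(1 - 0.393²) = 1.0875
Δt = γΔt₀ = 1.0875 × 39 = 42.41 years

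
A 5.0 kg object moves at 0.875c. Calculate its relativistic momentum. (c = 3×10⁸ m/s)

γ = 1/√(1 - 0.875²) = 2.0656
v = 0.875 × 3×10⁸ = 2.625×10⁸ m/s
p = γmv = 2.0656 × 5.0 × 2.625×10⁸ = 2.711×10⁹ kg·m/s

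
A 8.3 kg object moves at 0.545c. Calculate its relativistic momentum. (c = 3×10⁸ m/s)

γ = 1/√(1 - 0.545²) = 1.193
v = 0.545 × 3×10⁸ = 1.635×10⁸ m/s
p = γmv = 1.193 × 8.3 × 1.635×10⁸ = 1.619×10⁹ kg·m/s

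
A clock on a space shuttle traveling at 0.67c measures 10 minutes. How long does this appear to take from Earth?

Proper time Δt₀ = 10 minutes
γ = 1/√(1 - 0.67²) = 1.347
Δt = γΔt₀ = 1.347 × 10 = 13.47 minutes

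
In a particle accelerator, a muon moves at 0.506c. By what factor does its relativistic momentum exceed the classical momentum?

p_rel = γmv, p_class = mv
Ratio = γ = 1/√(1 - 0.506²)
= 1/√(0.743964) = 1.159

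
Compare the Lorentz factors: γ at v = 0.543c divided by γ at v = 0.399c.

γ₁ = 1/√(1 - 0.543²) = 1.191
γ₂ = 1/√(1 - 0.399²) = 1.091
γ₁/γ₂ = 1.191/1.091 = 1.092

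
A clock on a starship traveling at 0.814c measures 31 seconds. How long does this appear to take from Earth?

Proper time Δt₀ = 31 seconds
γ = 1/√(1 - 0.814²) = 1.7216
Δt = γΔt₀ = 1.7216 × 31 = 53.37 seconds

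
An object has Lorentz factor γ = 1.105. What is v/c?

From γ = 1/√(1 - v²/c²):
1/γ² = 1/1.105² = 0.81898
v²/c² = 1 - 0.81898 = 0.18102
v/c = √(0.18102) = 0.4255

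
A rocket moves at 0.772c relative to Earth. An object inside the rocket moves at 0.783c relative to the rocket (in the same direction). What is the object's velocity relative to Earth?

u = (u' + v)/(1 + u'v/c²)
Numerator: 0.783 + 0.772 = 1.555
Denominator: 1 + 0.604476 = 1.604476
u = 1.555/1.604476 = 0.9692c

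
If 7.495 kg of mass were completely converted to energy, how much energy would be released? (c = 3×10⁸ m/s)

Using E = mc²:
c² = (3×10⁸)² = 9×10¹⁶ m²/s²
E = 7.495 × 9×10¹⁶ = 6.746×10¹⁷ J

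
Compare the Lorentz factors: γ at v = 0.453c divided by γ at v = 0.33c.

γ₁ = 1/√(1 - 0.453²) = 1.122
γ₂ = 1/√(1 - 0.33²) = 1.059
γ₁/γ₂ = 1.122/1.059 = 1.059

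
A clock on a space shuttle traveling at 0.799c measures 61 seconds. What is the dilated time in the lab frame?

Proper time Δt₀ = 61 seconds
γ = 1/√(1 - 0.799²) = 1.663
Δt = γΔt₀ = 1.663 × 61 = 101.4 seconds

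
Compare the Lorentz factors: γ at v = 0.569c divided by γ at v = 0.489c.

γ₁ = 1/√(1 - 0.569²) = 1.216
γ₂ = 1/√(1 - 0.489²) = 1.146
γ₁/γ₂ = 1.216/1.146 = 1.061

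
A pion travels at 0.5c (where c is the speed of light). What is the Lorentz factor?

v/c = 0.5, so (v/c)² = 0.25
1 - (v/c)² = 0.75
γ = 1/√(0.75) = 1.155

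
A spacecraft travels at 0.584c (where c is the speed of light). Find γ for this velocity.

v/c = 0.584, so (v/c)² = 0.341056
1 - (v/c)² = 0.658944
γ = 1/√(0.658944) = 1.232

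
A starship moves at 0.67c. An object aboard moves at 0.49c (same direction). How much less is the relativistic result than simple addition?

Classical: u' + v = 0.49 + 0.67 = 1.16c
Relativistic: u = (0.49 + 0.67)/(1 + 0.3283) = 1.16/1.3283 = 0.8733c
Difference: 1.16 - 0.8733 = 0.2867c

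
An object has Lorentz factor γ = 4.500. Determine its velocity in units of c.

From γ = 1/√(1 - v²/c²):
1/γ² = 1/4.500² = 0.04938
v²/c² = 1 - 0.04938 = 0.9506
v/c = √(0.9506) = 0.9750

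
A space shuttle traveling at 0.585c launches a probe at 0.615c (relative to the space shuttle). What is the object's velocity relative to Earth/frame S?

u = (u' + v)/(1 + u'v/c²)
Numerator: 0.615 + 0.585 = 1.2
Denominator: 1 + 0.359775 = 1.359775
u = 1.2/1.359775 = 0.8825c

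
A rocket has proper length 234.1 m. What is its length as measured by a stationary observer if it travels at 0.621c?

Proper length L₀ = 234.1 m
γ = 1/√(1 - 0.621²) = 1.276
L = L₀/γ = 234.1/1.276 = 183.5 m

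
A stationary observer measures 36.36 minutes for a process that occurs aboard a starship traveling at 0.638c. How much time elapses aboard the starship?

Dilated time Δt = 36.36 minutes
γ = 1/√(1 - 0.638²) = 1.2986
Δt₀ = Δt/γ = 36.36/1.2986 = 28.00 minutes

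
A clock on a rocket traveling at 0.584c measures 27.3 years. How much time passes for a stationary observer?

Proper time Δt₀ = 27.3 years
γ = 1/√(1 - 0.584²) = 1.232
Δt = γΔt₀ = 1.232 × 27.3 = 33.63 years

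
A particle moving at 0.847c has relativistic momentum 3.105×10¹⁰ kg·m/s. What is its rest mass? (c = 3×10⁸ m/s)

γ = 1/√(1 - 0.847²) = 1.881
v = 0.847 × 3×10⁸ = 2.541×10⁸ m/s
m = p/(γv) = 3.105×10¹⁰/(1.881 × 2.541×10⁸) = 64.96 kg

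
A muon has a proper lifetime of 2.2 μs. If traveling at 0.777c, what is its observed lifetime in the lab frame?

Proper lifetime τ₀ = 2.2 μs
γ = 1/√(1 - 0.777²) = 1.5886
τ = γτ₀ = 1.5886 × 2.2 μs = 3.495 μs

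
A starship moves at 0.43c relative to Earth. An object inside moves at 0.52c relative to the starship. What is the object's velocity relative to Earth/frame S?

u = (u' + v)/(1 + u'v/c²)
Numerator: 0.52 + 0.43 = 0.95
Denominator: 1 + 0.2236 = 1.2236
u = 0.95/1.2236 = 0.7764c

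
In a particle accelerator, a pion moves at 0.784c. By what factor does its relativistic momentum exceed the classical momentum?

p_rel = γmv, p_class = mv
Ratio = γ = 1/√(1 - 0.784²)
= 1/√(0.385344) = 1.611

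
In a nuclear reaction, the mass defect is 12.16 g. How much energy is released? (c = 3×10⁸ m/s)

Convert mass defect: Δm = 12.16 g = 0.01216 kg
E = Δm·c² = 0.01216 × (3×10⁸)²
= 0.01216 × 9×10¹⁶ = 1.094×10¹⁵ J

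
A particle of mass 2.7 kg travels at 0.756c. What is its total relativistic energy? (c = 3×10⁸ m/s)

γ = 1/√(1 - 0.756²) = 1.5277
mc² = 2.7 × (3×10⁸)² = 2.430×10¹⁷ J
E = γmc² = 1.5277 × 2.430×10¹⁷ = 3.712×10¹⁷ J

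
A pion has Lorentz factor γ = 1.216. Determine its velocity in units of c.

From γ = 1/√(1 - v²/c²):
1/γ² = 1/1.216² = 0.67629
v²/c² = 1 - 0.67629 = 0.32371
v/c = √(0.32371) = 0.5690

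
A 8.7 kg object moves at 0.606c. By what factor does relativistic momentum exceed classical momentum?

p_rel = γmv, p_class = mv
Ratio = γ = 1/√(1 - 0.606²) = 1.257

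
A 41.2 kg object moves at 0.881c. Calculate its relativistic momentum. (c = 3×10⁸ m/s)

γ = 1/√(1 - 0.881²) = 2.114
v = 0.881 × 3×10⁸ = 2.643×10⁸ m/s
p = γmv = 2.114 × 41.2 × 2.643×10⁸ = 2.302×10¹⁰ kg·m/s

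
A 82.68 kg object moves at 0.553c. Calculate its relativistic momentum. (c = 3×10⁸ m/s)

γ = 1/√(1 - 0.553²) = 1.200
v = 0.553 × 3×10⁸ = 1.659×10⁸ m/s
p = γmv = 1.200 × 82.68 × 1.659×10⁸ = 1.646×10¹⁰ kg·m/s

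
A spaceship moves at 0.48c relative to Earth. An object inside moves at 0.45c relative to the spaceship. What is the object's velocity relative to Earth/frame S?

u = (u' + v)/(1 + u'v/c²)
Numerator: 0.45 + 0.48 = 0.93
Denominator: 1 + 0.216 = 1.216
u = 0.93/1.216 = 0.7648c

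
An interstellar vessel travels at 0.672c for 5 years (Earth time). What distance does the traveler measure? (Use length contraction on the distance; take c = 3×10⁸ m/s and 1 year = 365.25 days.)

Earth distance: d = v × t = 0.672c × 5 yr = 3.181×10¹⁶ m
γ = 1.350
d' = d/γ = 3.181×10¹⁶/1.350 = 2.356×10¹⁶ m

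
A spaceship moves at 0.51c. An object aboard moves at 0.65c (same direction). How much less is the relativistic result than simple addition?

Classical: u' + v = 0.65 + 0.51 = 1.16c
Relativistic: u = (0.65 + 0.51)/(1 + 0.3315) = 1.16/1.3315 = 0.8712c
Difference: 1.16 - 0.8712 = 0.2888c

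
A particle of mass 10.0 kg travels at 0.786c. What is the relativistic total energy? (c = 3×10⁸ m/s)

γ = 1/√(1 - 0.786²) = 1.618
mc² = 10.0 × (3×10⁸)² = 9.000×10¹⁷ J
E = γmc² = 1.618 × 9.000×10¹⁷ = 1.456×10¹⁸ J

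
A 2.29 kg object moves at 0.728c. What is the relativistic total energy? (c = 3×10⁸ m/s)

γ = 1/√(1 - 0.728²) = 1.4586
mc² = 2.29 × (3×10⁸)² = 2.061×10¹⁷ J
E = γmc² = 1.4586 × 2.061×10¹⁷ = 3.006×10¹⁷ J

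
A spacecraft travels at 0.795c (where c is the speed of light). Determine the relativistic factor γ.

v/c = 0.795, so (v/c)² = 0.632025
1 - (v/c)² = 0.367975
γ = 1/√(0.367975) = 1.649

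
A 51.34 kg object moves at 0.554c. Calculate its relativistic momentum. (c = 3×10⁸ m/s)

γ = 1/√(1 - 0.554²) = 1.201
v = 0.554 × 3×10⁸ = 1.662×10⁸ m/s
p = γmv = 1.201 × 51.34 × 1.662×10⁸ = 1.025×10¹⁰ kg·m/s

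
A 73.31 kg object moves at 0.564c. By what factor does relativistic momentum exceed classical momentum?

p_rel = γmv, p_class = mv
Ratio = γ = 1/√(1 - 0.564²) = 1.211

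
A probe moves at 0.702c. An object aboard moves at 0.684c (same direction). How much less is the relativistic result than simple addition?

Classical: u' + v = 0.684 + 0.702 = 1.386c
Relativistic: u = (0.684 + 0.702)/(1 + 0.480168) = 1.386/1.480168 = 0.9364c
Difference: 1.386 - 0.9364 = 0.4496c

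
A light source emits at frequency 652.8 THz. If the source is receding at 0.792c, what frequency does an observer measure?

β = v/c = 0.792
(1-β)/(1+β) = 0.208/1.792 = 0.1161
Doppler factor = √(0.1161) = 0.3407
f_obs = 652.8 × 0.3407 = 222.4 THz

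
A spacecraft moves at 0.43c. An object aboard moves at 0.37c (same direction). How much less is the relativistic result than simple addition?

Classical: u' + v = 0.37 + 0.43 = 0.8c
Relativistic: u = (0.37 + 0.43)/(1 + 0.1591) = 0.8/1.1591 = 0.6902c
Difference: 0.8 - 0.6902 = 0.1098c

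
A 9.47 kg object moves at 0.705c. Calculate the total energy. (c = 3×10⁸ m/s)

γ = 1/√(1 - 0.705²) = 1.410
mc² = 9.47 × (3×10⁸)² = 8.523×10¹⁷ J
E = γmc² = 1.410 × 8.523×10¹⁷ = 1.202×10¹⁸ J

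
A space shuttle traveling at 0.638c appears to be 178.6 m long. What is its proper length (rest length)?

Contracted length L = 178.6 m
γ = 1/√(1 - 0.638²) = 1.2986
L₀ = γL = 1.2986 × 178.6 = 231.9 m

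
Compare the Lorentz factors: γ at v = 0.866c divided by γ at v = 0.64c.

γ₁ = 1/√(1 - 0.866²) = 2.000
γ₂ = 1/√(1 - 0.64²) = 1.301
γ₁/γ₂ = 2.000/1.301 = 1.537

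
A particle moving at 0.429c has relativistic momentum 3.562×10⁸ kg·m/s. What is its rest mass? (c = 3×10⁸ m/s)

γ = 1/√(1 - 0.429²) = 1.107
v = 0.429 × 3×10⁸ = 1.287×10⁸ m/s
m = p/(γv) = 3.562×10⁸/(1.107 × 1.287×10⁸) = 2.500 kg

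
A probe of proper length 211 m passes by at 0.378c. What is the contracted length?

Proper length L₀ = 211 m
γ = 1/√(1 - 0.378²) = 1.08014
L = L₀/γ = 211/1.08014 = 195.3 m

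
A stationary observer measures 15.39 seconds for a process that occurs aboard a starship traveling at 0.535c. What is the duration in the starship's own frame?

Dilated time Δt = 15.39 seconds
γ = 1/√(1 - 0.535²) = 1.184
Δt₀ = Δt/γ = 15.39/1.184 = 13.00 seconds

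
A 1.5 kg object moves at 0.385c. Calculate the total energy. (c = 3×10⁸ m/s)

γ = 1/√(1 - 0.385²) = 1.084
mc² = 1.5 × (3×10⁸)² = 1.350×10¹⁷ J
E = γmc² = 1.084 × 1.350×10¹⁷ = 1.463×10¹⁷ J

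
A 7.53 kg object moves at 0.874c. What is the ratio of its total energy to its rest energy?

E = γmc², E₀ = mc²
E/E₀ = γ = 1/√(1 - 0.874²) = 2.058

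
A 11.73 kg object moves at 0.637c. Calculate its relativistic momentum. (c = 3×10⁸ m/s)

γ = 1/√(1 - 0.637²) = 1.2972
v = 0.637 × 3×10⁸ = 1.911×10⁸ m/s
p = γmv = 1.2972 × 11.73 × 1.911×10⁸ = 2.908×10⁹ kg·m/s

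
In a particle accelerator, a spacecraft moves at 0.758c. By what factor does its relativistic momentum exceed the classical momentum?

p_rel = γmv, p_class = mv
Ratio = γ = 1/√(1 - 0.758²)
= 1/√(0.425436) = 1.533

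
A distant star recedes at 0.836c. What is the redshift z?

β = 0.836
(1+β)/(1-β) = 1.836/0.164 = 11.195
√(11.195) = 3.346
z = 3.346 - 1 = 2.346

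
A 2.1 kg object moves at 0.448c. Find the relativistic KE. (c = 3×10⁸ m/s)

γ = 1/√(1 - 0.448²) = 1.1185
γ - 1 = 0.1185
KE = (γ-1)mc² = 0.1185 × 2.1 × (3×10⁸)² = 2.240×10¹⁶ J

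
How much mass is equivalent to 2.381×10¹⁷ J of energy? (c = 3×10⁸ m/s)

From E = mc², we get m = E/c²
c² = (3×10⁸)² = 9×10¹⁶ m²/s²
m = 2.381×10¹⁷ / 9×10¹⁶ = 2.646 kg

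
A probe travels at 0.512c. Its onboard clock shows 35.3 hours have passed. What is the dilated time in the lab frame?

Proper time Δt₀ = 35.3 hours
γ = 1/√(1 - 0.512²) = 1.164
Δt = γΔt₀ = 1.164 × 35.3 = 41.09 hours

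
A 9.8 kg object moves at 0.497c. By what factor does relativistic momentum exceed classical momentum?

p_rel = γmv, p_class = mv
Ratio = γ = 1/√(1 - 0.497²) = 1.152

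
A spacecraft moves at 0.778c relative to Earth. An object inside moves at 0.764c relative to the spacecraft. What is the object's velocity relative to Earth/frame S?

u = (u' + v)/(1 + u'v/c²)
Numerator: 0.764 + 0.778 = 1.542
Denominator: 1 + 0.594392 = 1.594392
u = 1.542/1.594392 = 0.9671c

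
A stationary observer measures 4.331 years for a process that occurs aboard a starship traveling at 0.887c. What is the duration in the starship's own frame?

Dilated time Δt = 4.331 years
γ = 1/√(1 - 0.887²) = 2.166
Δt₀ = Δt/γ = 4.331/2.166 = 2.000 years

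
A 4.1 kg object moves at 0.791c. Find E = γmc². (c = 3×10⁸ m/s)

γ = 1/√(1 - 0.791²) = 1.6345
mc² = 4.1 × (3×10⁸)² = 3.690×10¹⁷ J
E = γmc² = 1.6345 × 3.690×10¹⁷ = 6.031×10¹⁷ J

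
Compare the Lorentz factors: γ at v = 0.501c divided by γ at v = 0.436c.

γ₁ = 1/√(1 - 0.501²) = 1.155
γ₂ = 1/√(1 - 0.436²) = 1.111
γ₁/γ₂ = 1.155/1.111 = 1.040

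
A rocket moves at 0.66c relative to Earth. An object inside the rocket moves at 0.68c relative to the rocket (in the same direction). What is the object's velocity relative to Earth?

u = (u' + v)/(1 + u'v/c²)
Numerator: 0.68 + 0.66 = 1.34
Denominator: 1 + 0.4488 = 1.4488
u = 1.34/1.4488 = 0.9249c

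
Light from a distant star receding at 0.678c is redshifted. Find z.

β = 0.678
(1+β)/(1-β) = 1.678/0.322 = 5.211
√(5.211) = 2.283
z = 2.283 - 1 = 1.283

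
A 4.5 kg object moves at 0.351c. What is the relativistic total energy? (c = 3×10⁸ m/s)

γ = 1/√(1 - 0.351²) = 1.068
mc² = 4.5 × (3×10⁸)² = 4.050×10¹⁷ J
E = γmc² = 1.068 × 4.050×10¹⁷ = 4.325×10¹⁷ J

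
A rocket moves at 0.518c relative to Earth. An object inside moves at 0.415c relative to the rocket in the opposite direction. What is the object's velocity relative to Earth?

Object's velocity in rocket frame is u' = -0.415c
u = (u' + v)/(1 + u'v/c²) = (v - 0.415)/(1 - 0.415·v/c²)
Numerator: 0.518 - 0.415 = 0.103
Denominator: 1 - 0.21497 = 0.78503
u = 0.103/0.78503 = 0.1312c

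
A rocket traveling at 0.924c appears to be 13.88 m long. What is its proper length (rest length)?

Contracted length L = 13.88 m
γ = 1/√(1 - 0.924²) = 2.615
L₀ = γL = 2.615 × 13.88 = 36.30 m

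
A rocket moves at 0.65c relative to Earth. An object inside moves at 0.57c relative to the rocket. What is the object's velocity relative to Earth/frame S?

u = (u' + v)/(1 + u'v/c²)
Numerator: 0.57 + 0.65 = 1.22
Denominator: 1 + 0.3705 = 1.3705
u = 1.22/1.3705 = 0.8902c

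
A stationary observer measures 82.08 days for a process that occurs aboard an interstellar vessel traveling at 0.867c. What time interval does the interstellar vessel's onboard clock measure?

Dilated time Δt = 82.08 days
γ = 1/√(1 - 0.867²) = 2.007
Δt₀ = Δt/γ = 82.08/2.007 = 40.90 days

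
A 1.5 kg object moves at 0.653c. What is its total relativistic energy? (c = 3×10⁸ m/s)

γ = 1/√(1 - 0.653²) = 1.3204
mc² = 1.5 × (3×10⁸)² = 1.350×10¹⁷ J
E = γmc² = 1.3204 × 1.350×10¹⁷ = 1.783×10¹⁷ J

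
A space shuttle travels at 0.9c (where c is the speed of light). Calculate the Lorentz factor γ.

v/c = 0.9, so (v/c)² = 0.81
1 - (v/c)² = 0.19
γ = 1/√(0.19) = 2.294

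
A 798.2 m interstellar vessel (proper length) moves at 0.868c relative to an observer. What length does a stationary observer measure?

Proper length L₀ = 798.2 m
γ = 1/√(1 - 0.868²) = 2.0138
L = L₀/γ = 798.2/2.0138 = 396.4 m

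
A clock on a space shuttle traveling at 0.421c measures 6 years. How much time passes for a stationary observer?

Proper time Δt₀ = 6 years
γ = 1/√(1 - 0.421²) = 1.1025
Δt = γΔt₀ = 1.1025 × 6 = 6.615 years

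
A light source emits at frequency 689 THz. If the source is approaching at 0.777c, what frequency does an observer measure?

β = v/c = 0.777
(1+β)/(1-β) = 1.777/0.223 = 7.969
Doppler factor = √(7.969) = 2.823
f_obs = 689 × 2.823 = 1945 THz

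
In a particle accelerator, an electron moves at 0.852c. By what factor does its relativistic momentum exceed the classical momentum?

p_rel = γmv, p_class = mv
Ratio = γ = 1/√(1 - 0.852²)
= 1/√(0.274096) = 1.910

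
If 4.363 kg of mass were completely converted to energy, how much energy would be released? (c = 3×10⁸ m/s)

Using E = mc²:
c² = (3×10⁸)² = 9×10¹⁶ m²/s²
E = 4.363 × 9×10¹⁶ = 3.927×10¹⁷ J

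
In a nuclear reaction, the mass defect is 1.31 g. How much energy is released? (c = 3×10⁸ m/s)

Convert mass defect: Δm = 1.31 g = 0.00131 kg
E = Δm·c² = 0.00131 × (3×10⁸)²
= 0.00131 × 9×10¹⁶ = 1.179×10¹⁴ J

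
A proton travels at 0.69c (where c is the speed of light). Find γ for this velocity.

v/c = 0.69, so (v/c)² = 0.4761
1 - (v/c)² = 0.5239
γ = 1/√(0.5239) = 1.382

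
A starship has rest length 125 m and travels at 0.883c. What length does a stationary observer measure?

Proper length L₀ = 125 m
γ = 1/√(1 - 0.883²) = 2.1305
L = L₀/γ = 125/2.1305 = 58.67 m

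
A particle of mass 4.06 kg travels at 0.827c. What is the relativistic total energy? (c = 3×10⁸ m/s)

γ = 1/√(1 - 0.827²) = 1.7787
mc² = 4.06 × (3×10⁸)² = 3.654×10¹⁷ J
E = γmc² = 1.7787 × 3.654×10¹⁷ = 6.499×10¹⁷ J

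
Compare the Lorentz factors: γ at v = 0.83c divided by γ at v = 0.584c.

γ₁ = 1/√(1 - 0.83²) = 1.793
γ₂ = 1/√(1 - 0.584²) = 1.232
γ₁/γ₂ = 1.793/1.232 = 1.455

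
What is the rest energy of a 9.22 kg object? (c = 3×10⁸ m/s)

c² = (3×10⁸)² = 9.000×10¹⁶ m²/s²
E₀ = mc² = 9.22 × 9.000×10¹⁶ = 8.298×10¹⁷ J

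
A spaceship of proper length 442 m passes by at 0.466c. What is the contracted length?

Proper length L₀ = 442 m
γ = 1/√(1 - 0.466²) = 1.1302
L = L₀/γ = 442/1.1302 = 391.1 m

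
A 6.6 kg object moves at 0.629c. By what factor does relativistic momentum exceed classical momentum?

p_rel = γmv, p_class = mv
Ratio = γ = 1/√(1 - 0.629²) = 1.286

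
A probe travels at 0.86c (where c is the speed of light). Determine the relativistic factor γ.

v/c = 0.86, so (v/c)² = 0.7396
1 - (v/c)² = 0.2604
γ = 1/√(0.2604) = 1.960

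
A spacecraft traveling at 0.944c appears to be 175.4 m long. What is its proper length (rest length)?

Contracted length L = 175.4 m
γ = 1/√(1 - 0.944²) = 3.031
L₀ = γL = 3.031 × 175.4 = 531.6 m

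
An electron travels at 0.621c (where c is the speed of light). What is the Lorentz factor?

v/c = 0.621, so (v/c)² = 0.385641
1 - (v/c)² = 0.614359
γ = 1/√(0.614359) = 1.276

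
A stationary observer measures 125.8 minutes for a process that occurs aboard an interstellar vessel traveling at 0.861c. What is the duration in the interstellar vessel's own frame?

Dilated time Δt = 125.8 minutes
γ = 1/√(1 - 0.861²) = 1.9662
Δt₀ = Δt/γ = 125.8/1.9662 = 63.98 minutes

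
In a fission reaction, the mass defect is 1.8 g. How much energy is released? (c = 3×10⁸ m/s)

Convert mass defect: Δm = 1.8 g = 0.0018 kg
E = Δm·c² = 0.0018 × (3×10⁸)²
= 0.0018 × 9×10¹⁶ = 1.620×10¹⁴ J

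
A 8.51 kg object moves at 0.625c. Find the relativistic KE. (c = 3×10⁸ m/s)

γ = 1/√(1 - 0.625²) = 1.281
γ - 1 = 0.2810
KE = (γ-1)mc² = 0.2810 × 8.51 × (3×10⁸)² = 2.152×10¹⁷ J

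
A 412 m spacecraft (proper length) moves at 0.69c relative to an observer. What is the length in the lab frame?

Proper length L₀ = 412 m
γ = 1/√(1 - 0.69²) = 1.3816
L = L₀/γ = 412/1.3816 = 298.2 m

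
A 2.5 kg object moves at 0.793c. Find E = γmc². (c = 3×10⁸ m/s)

γ = 1/√(1 - 0.793²) = 1.6414
mc² = 2.5 × (3×10⁸)² = 2.250×10¹⁷ J
E = γmc² = 1.6414 × 2.250×10¹⁷ = 3.693×10¹⁷ J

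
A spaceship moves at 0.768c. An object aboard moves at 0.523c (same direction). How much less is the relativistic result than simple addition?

Classical: u' + v = 0.523 + 0.768 = 1.291c
Relativistic: u = (0.523 + 0.768)/(1 + 0.401664) = 1.291/1.401664 = 0.9210c
Difference: 1.291 - 0.9210 = 0.3700c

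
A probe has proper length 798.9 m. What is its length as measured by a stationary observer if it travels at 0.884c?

Proper length L₀ = 798.9 m
γ = 1/√(1 - 0.884²) = 2.139
L = L₀/γ = 798.9/2.139 = 373.5 m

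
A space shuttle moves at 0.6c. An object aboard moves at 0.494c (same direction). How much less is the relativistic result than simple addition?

Classical: u' + v = 0.494 + 0.6 = 1.094c
Relativistic: u = (0.494 + 0.6)/(1 + 0.2964) = 1.094/1.2964 = 0.8439c
Difference: 1.094 - 0.8439 = 0.2501c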